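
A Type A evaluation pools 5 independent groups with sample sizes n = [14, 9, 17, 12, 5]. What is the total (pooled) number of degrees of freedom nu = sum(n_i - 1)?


nu = sum_i (n_i - 1)
nu = ((14 - 1) + (9 - 1) + (17 - 1) + (12 - 1) + (5 - 1))
nu = 13 + 8 + 16 + 11 + 4
nu = 52

52


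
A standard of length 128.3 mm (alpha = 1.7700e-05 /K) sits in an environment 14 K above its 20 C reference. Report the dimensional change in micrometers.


dL = L * alpha * dT
= 128.3 * 1.7700e-05 * 14
= 0.0317927 mm
dL_um = 0.0317927 * 1000 = 31.7927 um

31.7927


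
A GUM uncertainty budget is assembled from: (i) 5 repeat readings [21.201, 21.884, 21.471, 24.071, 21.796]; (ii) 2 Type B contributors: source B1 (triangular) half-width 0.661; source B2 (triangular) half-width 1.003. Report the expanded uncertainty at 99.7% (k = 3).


mean = (21.201 + 21.884 + 21.471 + 24.071 + 21.796) / 5 = 22.0846
s = sqrt(sum((x - mean)^2)/(n-1)) = 1.1430846
u_A = s / sqrt(n) = 1.1430846 / sqrt(5) = 0.51120297
u_B1 = 0.661 / sqrt(6) = 0.26985212
u_B2 = 1.003 / sqrt(6) = 0.40947304
uc = sqrt(0.51120297^2 + 0.26985212^2 + 0.40947304^2) = 0.7083903
U = k * uc = 3 * 0.7083903
U = 2.1252

2.1252


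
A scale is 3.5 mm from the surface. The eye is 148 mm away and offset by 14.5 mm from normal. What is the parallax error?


error = h * offset / d
= 3.5 * 14.5 / 148
= 0.3429

0.3429


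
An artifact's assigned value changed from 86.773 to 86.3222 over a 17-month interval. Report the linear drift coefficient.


rate = (v2 - v1) / months
= (86.3222 - 86.773) / 17
= -0.4508 / 17
= -0.0265

-0.0265


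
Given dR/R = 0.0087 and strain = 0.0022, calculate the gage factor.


GF = (dR/R) / epsilon
= 0.0087 / 0.0022
= 3.9545

3.9545


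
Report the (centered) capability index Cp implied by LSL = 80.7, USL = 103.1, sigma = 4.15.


Cp = (USL - LSL) / (6 * sigma)
= (103.1 - 80.7) / (6 * 4.15)
= 22.4000 / 24.9000
= 0.8996

0.8996


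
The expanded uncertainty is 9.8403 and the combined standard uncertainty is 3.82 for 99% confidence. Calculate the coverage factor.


k = U / uc
k = 9.8403 / 3.82
k = 2.576

2.576


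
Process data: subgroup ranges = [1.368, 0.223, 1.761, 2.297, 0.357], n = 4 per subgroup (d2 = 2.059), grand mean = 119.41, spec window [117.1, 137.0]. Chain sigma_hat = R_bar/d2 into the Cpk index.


R_bar = (1.368 + 0.223 + 1.761 + 2.297 + 0.357) / 5 = 1.2012
sigma = R_bar / d2 = 1.2012 / 2.059 = 0.58339
Cp = (USL - LSL)/(6*sigma) = (137.0 - 117.1)/(6*0.58339) = 5.6852
Cpu = (137.0 - 119.41)/(3*0.58339) = 10.0505
Cpl = (119.41 - 117.1)/(3*0.58339) = 1.3199
Cpk = min(Cpu, Cpl) = 1.3199

1.3199


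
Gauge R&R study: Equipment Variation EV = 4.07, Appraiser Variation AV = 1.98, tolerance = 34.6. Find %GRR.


GRR = sqrt(EV^2 + AV^2) = sqrt(4.07^2 + 1.98^2) = 4.5260689
%GRR = GRR / tol * 100 = 4.5260689 / 34.6 * 100
%GRR = 13.0811

13.0811


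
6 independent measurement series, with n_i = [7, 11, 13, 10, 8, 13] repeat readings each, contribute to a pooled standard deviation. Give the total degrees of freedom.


nu = sum_i (n_i - 1)
nu = ((7 - 1) + (11 - 1) + (13 - 1) + (10 - 1) + (8 - 1) + (13 - 1))
nu = 6 + 10 + 12 + 9 + 7 + 12
nu = 56

56


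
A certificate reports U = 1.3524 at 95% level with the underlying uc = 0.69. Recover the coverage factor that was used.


k = U / uc
k = 1.3524 / 0.69
k = 1.96

1.96


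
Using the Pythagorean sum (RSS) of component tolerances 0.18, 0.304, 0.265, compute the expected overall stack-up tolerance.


RSS = sqrt(0.18^2 + 0.304^2 + 0.265^2)
= sqrt(0.195041)
= 0.4416

0.4416


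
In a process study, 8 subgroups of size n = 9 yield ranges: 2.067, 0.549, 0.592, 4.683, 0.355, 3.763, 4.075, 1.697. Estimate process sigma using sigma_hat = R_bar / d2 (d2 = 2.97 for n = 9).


R_bar = (2.067 + 0.549 + 0.592 + 4.683 + 0.355 + 3.763 + 4.075 + 1.697) / 8
R_bar = 17.781 / 8 = 2.222625
sigma_hat = R_bar / d2 = 2.222625 / 2.97 = 0.7484

0.7484


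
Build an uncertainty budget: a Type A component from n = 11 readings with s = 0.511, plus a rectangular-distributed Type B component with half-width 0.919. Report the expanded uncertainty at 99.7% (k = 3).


u_A = s / sqrt(n) = 0.511 / sqrt(11) = 0.1540723
u_B = half_width / sqrt(3) = 0.919 / sqrt(3) = 0.5305849
uc = sqrt(u_A^2 + u_B^2) = sqrt(0.1540723^2 + 0.5305849^2) = 0.55250214
U = k * uc = 3 * 0.55250214
U = 1.6575

1.6575


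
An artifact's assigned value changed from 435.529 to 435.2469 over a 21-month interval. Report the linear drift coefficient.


rate = (v2 - v1) / months
= (435.2469 - 435.529) / 21
= -0.2821 / 21
= -0.0134

-0.0134


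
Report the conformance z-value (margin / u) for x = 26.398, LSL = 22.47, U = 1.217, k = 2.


u = U / k = 1.217 / 2 = 0.6085
margin = |LSL - x| = |22.47 - 26.398| = 3.928
z = margin / u = 3.928 / 0.6085
z = 6.4552

6.4552


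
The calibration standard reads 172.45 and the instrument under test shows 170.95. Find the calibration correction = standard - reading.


Correction = standard - reading
= 172.45 - 170.95
= 1.5000

1.5000


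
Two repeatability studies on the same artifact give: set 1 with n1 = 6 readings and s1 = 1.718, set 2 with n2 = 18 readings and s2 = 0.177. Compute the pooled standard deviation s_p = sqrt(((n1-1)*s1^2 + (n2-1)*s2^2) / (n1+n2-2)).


s_p = sqrt(((n1-1)*s1^2 + (n2-1)*s2^2) / (n1+n2-2))
numerator = (6-1)*1.718^2 + (18-1)*0.177^2 = 14.75762 + 0.532593 = 15.290213
denominator = 6 + 18 - 2 = 22
s_p^2 = 15.290213 / 22 = 0.69500968
s_p = sqrt(0.69500968) = 0.8337

0.8337


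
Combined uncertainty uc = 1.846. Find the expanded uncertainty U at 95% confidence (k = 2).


U = k * uc
U = 2 * 1.846
U = 3.6920

3.6920


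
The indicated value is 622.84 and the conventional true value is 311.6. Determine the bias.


Systematic error = measured - true
= 622.84 - 311.6
= 311.2400

311.2400


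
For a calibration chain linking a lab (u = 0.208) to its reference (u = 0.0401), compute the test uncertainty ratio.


TUR = u_lab / u_ref
= 0.208 / 0.0401
= 5.1870

5.1870


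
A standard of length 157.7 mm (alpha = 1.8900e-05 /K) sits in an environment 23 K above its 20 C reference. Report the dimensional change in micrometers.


dL = L * alpha * dT
= 157.7 * 1.8900e-05 * 23
= 0.0685522 mm
dL_um = 0.0685522 * 1000 = 68.5522 um

68.5522


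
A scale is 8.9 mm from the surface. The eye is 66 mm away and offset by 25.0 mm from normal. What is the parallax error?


error = h * offset / d
= 8.9 * 25.0 / 66
= 3.3712

3.3712


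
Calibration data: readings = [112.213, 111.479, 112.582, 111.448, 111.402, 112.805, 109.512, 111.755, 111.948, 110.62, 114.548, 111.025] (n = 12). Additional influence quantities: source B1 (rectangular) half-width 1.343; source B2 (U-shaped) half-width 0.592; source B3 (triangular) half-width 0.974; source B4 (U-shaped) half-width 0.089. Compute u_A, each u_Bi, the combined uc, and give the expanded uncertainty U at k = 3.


mean = (112.213 + 111.479 + 112.582 + 111.448 + 111.402 + 112.805 + 109.512 + 111.755 + 111.948 + 110.62 + 114.548 + 111.025) / 12 = 111.7780833
s = sqrt(sum((x - mean)^2)/(n-1)) = 1.2422525
u_A = s / sqrt(n) = 1.2422525 / sqrt(12) = 0.35860741
u_B1 = 1.343 / sqrt(3) = 0.77538141
u_B2 = 0.592 / sqrt(2) = 0.41860721
u_B3 = 0.974 / sqrt(6) = 0.39763383
u_B4 = 0.089 / sqrt(2) = 0.062932504
uc = sqrt(0.35860741^2 + 0.77538141^2 + 0.41860721^2 + 0.39763383^2 + 0.062932504^2) = 1.0330154
U = k * uc = 3 * 1.0330154
U = 3.0990

3.0990


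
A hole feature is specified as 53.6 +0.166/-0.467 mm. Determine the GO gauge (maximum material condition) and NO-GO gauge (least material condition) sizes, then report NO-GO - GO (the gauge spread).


GO = nominal - lower_tol (smallest hole = maximum material condition)
GO = 53.6 - 0.467 = 53.133
NO-GO = nominal + upper_tol (largest hole = least material condition)
NO-GO = 53.6 + 0.166 = 53.766
spread = NO-GO - GO = 53.766 - 53.133 = 0.6330

0.6330


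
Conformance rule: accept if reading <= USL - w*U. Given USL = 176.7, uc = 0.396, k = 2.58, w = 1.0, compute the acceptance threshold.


U = k * uc = 2.58 * 0.396 = 1.02168
guard band g = w * U = 1.0 * 1.02168 = 1.02168
AL = USL - g = 176.7 - 1.02168
AL = 175.6783

175.6783


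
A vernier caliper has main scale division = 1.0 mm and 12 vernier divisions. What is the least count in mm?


LC = MSD / n_div
= 1.0 / 12
= 0.0833

0.0833


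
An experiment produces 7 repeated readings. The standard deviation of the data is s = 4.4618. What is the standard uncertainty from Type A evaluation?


u_A = s / sqrt(n)
u_A = 4.4618 / sqrt(7)
u_A = 4.4618 / 2.6457513
u_A = 1.6864

1.6864


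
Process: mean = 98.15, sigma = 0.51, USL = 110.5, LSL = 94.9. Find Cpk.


Cpu = (USL - mean) / (3*sigma) = (110.5 - 98.15) / (3*0.51) = 8.0719
Cpl = (mean - LSL) / (3*sigma) = (98.15 - 94.9) / (3*0.51) = 2.1242
Cpk = min(Cpu, Cpl) = 2.1242

2.1242


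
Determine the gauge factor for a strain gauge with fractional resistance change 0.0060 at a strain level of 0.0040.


GF = (dR/R) / epsilon
= 0.0060 / 0.0040
= 1.5000

1.5000


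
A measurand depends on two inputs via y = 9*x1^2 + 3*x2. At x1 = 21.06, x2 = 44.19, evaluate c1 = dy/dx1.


y = 9*x1^2 + 3*x2
dy/dx1 = 2*9*x1
Evaluate at x1 = 21.06: c1 = 18 * 21.06
c1 = 379.0800

379.0800


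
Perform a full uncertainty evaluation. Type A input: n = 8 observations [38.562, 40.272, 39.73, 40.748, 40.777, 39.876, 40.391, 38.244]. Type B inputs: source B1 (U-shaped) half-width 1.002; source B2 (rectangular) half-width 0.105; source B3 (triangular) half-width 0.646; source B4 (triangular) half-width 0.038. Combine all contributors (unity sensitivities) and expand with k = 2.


mean = (38.562 + 40.272 + 39.73 + 40.748 + 40.777 + 39.876 + 40.391 + 38.244) / 8 = 39.825
s = sqrt(sum((x - mean)^2)/(n-1)) = 0.9550433
u_A = s / sqrt(n) = 0.9550433 / sqrt(8) = 0.3376588
u_B1 = 1.002 / sqrt(2) = 0.70852099
u_B2 = 0.105 / sqrt(3) = 0.060621778
u_B3 = 0.646 / sqrt(6) = 0.2637284
u_B4 = 0.038 / sqrt(6) = 0.015513435
uc = sqrt(0.3376588^2 + 0.70852099^2 + 0.060621778^2 + 0.2637284^2 + 0.015513435^2) = 0.83035161
U = k * uc = 2 * 0.83035161
U = 1.6607

1.6607


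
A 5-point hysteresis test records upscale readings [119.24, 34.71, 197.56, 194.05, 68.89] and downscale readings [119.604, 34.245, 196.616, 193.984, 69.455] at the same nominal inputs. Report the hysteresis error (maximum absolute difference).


|119.24 - 119.604| = 0.3640
|34.71 - 34.245| = 0.4650
|197.56 - 196.616| = 0.9440
|194.05 - 193.984| = 0.0660
|68.89 - 69.455| = 0.5650
hysteresis = max(diffs) = 0.9440

0.9440


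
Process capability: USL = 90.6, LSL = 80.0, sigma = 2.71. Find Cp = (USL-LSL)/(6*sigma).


Cp = (USL - LSL) / (6 * sigma)
= (90.6 - 80.0) / (6 * 2.71)
= 10.6000 / 16.2600
= 0.6519

0.6519


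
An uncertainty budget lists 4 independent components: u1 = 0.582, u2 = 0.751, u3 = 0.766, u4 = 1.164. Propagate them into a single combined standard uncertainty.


uc = sqrt(0.582^2 + 0.751^2 + 0.766^2 + 1.164^2)
uc = sqrt(2.844377)
uc = 1.6865

1.6865


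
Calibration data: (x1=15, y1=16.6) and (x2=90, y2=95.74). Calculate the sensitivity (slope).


slope = (y2 - y1) / (x2 - x1)
= (95.74 - 16.6) / (90 - 15)
= 79.1400 / 75
= 1.0552

1.0552


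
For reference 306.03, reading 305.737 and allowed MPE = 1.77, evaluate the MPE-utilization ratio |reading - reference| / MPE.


e = indication - reference = 305.737 - 306.03 = -0.2930
|e| = 0.2930
ratio = |e| / MPE = 0.2930 / 1.77
ratio = 0.1655

0.1655


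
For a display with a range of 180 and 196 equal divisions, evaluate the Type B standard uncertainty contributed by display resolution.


resolution = range / divisions
resolution = 180 / 196 = 0.91836735
u_res = resolution / (2*sqrt(3))
u_res = 0.91836735 / 3.4641016
u_res = 0.2651

0.2651


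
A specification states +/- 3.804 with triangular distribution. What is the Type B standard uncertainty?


u_B = half_width / sqrt(6)
u_B = 3.804 / 2.4494897
u_B = 1.5530

1.5530


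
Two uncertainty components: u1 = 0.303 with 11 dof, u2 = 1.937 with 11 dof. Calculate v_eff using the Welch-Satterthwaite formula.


uc = sqrt(u1^2 + u2^2) = sqrt(0.303^2 + 1.937^2) = 1.9605555
v_eff = uc^4 / (u1^4/v1 + u2^4/v2)
= 1.9605555^4 / (0.303^4/11 + 1.937^4/11)
= 14.774628 / 1.2805182
v_eff = 11.5380

11.5380


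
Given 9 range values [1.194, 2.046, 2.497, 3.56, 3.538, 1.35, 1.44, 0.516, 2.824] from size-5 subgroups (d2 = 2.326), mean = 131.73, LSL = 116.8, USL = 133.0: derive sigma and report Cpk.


R_bar = (1.194 + 2.046 + 2.497 + 3.56 + 3.538 + 1.35 + 1.44 + 0.516 + 2.824) / 9 = 2.1072222
sigma = R_bar / d2 = 2.1072222 / 2.326 = 0.90594248
Cp = (USL - LSL)/(6*sigma) = (133.0 - 116.8)/(6*0.90594248) = 2.9803
Cpu = (133.0 - 131.73)/(3*0.90594248) = 0.4673
Cpl = (131.73 - 116.8)/(3*0.90594248) = 5.4934
Cpk = min(Cpu, Cpl) = 0.4673

0.4673


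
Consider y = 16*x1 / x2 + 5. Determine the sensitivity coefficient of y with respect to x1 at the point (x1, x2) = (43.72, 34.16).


y = 16*x1 / x2 + 5
dy/dx1 = 16/x2
Evaluate at x2 = 34.16: c1 = 16 / 34.16
c1 = 0.4684

0.4684


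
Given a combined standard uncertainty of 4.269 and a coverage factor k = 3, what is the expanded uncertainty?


U = k * uc
U = 3 * 4.269
U = 12.8070

12.8070


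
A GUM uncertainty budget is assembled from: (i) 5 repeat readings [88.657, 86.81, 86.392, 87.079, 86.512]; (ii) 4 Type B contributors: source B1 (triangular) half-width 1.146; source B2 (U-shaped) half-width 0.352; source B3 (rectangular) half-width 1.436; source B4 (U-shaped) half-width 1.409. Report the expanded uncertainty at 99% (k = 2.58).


mean = (88.657 + 86.81 + 86.392 + 87.079 + 86.512) / 5 = 87.09
s = sqrt(sum((x - mean)^2)/(n-1)) = 0.91587363
u_A = s / sqrt(n) = 0.91587363 / sqrt(5) = 0.40959114
u_B1 = 1.146 / sqrt(6) = 0.46785254
u_B2 = 0.352 / sqrt(2) = 0.24890159
u_B3 = 1.436 / sqrt(3) = 0.82907499
u_B4 = 1.409 / sqrt(2) = 0.99631345
uc = sqrt(0.40959114^2 + 0.46785254^2 + 0.24890159^2 + 0.82907499^2 + 0.99631345^2) = 1.4589752
U = k * uc = 2.58 * 1.4589752
U = 3.7642

3.7642


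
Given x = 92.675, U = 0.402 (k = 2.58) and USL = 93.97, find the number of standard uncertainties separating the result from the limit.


u = U / k = 0.402 / 2.58 = 0.15581395
margin = |USL - x| = |93.97 - 92.675| = 1.295
z = margin / u = 1.295 / 0.15581395
z = 8.3112

8.3112


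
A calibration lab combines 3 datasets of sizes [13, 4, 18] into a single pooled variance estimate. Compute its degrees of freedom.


nu = sum_i (n_i - 1)
nu = ((13 - 1) + (4 - 1) + (18 - 1))
nu = 12 + 3 + 17
nu = 32

32


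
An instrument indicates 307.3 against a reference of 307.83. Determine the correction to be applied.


Correction = standard - reading
= 307.83 - 307.3
= 0.5300

0.5300


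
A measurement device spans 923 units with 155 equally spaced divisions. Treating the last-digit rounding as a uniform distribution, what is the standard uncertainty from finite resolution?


resolution = range / divisions
resolution = 923 / 155 = 5.9548387
u_res = resolution / (2*sqrt(3))
u_res = 5.9548387 / 3.4641016
u_res = 1.7190

1.7190


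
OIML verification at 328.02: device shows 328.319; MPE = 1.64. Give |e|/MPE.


e = indication - reference = 328.319 - 328.02 = 0.2990
|e| = 0.2990
ratio = |e| / MPE = 0.2990 / 1.64
ratio = 0.1823

0.1823


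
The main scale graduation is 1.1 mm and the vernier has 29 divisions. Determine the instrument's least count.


LC = MSD / n_div
= 1.1 / 29
= 0.0379

0.0379


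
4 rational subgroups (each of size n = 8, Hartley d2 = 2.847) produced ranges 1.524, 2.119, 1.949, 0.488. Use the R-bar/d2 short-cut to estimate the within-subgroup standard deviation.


R_bar = (1.524 + 2.119 + 1.949 + 0.488) / 4
R_bar = 6.08 / 4 = 1.52
sigma_hat = R_bar / d2 = 1.52 / 2.847 = 0.5339

0.5339


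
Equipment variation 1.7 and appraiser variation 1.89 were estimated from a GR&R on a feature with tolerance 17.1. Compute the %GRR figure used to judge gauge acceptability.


GRR = sqrt(EV^2 + AV^2) = sqrt(1.7^2 + 1.89^2) = 2.5420661
%GRR = GRR / tol * 100 = 2.5420661 / 17.1 * 100
%GRR = 14.8659

14.8659


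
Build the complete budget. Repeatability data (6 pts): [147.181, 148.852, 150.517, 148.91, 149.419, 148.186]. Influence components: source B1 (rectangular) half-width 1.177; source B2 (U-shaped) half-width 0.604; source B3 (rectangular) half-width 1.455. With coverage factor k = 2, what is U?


mean = (147.181 + 148.852 + 150.517 + 148.91 + 149.419 + 148.186) / 6 = 148.8441667
s = sqrt(sum((x - mean)^2)/(n-1)) = 1.1253894
u_A = s / sqrt(n) = 1.1253894 / sqrt(6) = 0.4594383
u_B1 = 1.177 / sqrt(3) = 0.67954127
u_B2 = 0.604 / sqrt(2) = 0.4270925
u_B3 = 1.455 / sqrt(3) = 0.84004464
uc = sqrt(0.4594383^2 + 0.67954127^2 + 0.4270925^2 + 0.84004464^2) = 1.249377
U = k * uc = 2 * 1.249377
U = 2.4988

2.4988


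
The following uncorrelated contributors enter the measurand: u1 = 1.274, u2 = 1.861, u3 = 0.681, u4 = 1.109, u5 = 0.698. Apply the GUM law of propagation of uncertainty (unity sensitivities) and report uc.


uc = sqrt(1.274^2 + 1.861^2 + 0.681^2 + 1.109^2 + 0.698^2)
uc = sqrt(7.267243)
uc = 2.6958

2.6958


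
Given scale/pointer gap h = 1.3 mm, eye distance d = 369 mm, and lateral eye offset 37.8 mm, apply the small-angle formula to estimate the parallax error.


error = h * offset / d
= 1.3 * 37.8 / 369
= 0.1332

0.1332


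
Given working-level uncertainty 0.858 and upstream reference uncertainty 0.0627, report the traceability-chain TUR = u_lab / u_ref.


TUR = u_lab / u_ref
= 0.858 / 0.0627
= 13.6842

13.6842


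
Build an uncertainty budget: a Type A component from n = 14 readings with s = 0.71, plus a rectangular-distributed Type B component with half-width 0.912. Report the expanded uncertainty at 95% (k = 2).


u_A = s / sqrt(n) = 0.71 / sqrt(14) = 0.18975548
u_B = half_width / sqrt(3) = 0.912 / sqrt(3) = 0.52654345
uc = sqrt(u_A^2 + u_B^2) = sqrt(0.18975548^2 + 0.52654345^2) = 0.55969201
U = k * uc = 2 * 0.55969201
U = 1.1194

1.1194


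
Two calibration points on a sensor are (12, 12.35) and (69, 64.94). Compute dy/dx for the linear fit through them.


slope = (y2 - y1) / (x2 - x1)
= (64.94 - 12.35) / (69 - 12)
= 52.5900 / 57
= 0.9226

0.9226


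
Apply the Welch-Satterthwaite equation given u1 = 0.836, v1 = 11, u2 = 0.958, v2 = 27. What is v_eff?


uc = sqrt(u1^2 + u2^2) = sqrt(0.836^2 + 0.958^2) = 1.2714795
v_eff = uc^4 / (u1^4/v1 + u2^4/v2)
= 1.2714795^4 / (0.836^4/11 + 0.958^4/27)
= 2.6135899 / 0.07560101
v_eff = 34.5708

34.5708


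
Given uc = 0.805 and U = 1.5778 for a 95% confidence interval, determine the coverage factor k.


k = U / uc
k = 1.5778 / 0.805
k = 1.96

1.96


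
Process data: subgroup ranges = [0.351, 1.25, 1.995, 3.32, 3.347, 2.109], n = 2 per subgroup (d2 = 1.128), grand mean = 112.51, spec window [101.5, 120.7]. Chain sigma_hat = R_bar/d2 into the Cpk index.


R_bar = (0.351 + 1.25 + 1.995 + 3.32 + 3.347 + 2.109) / 6 = 2.062
sigma = R_bar / d2 = 2.062 / 1.128 = 1.8280142
Cp = (USL - LSL)/(6*sigma) = (120.7 - 101.5)/(6*1.8280142) = 1.7505
Cpu = (120.7 - 112.51)/(3*1.8280142) = 1.4934
Cpl = (112.51 - 101.5)/(3*1.8280142) = 2.0076
Cpk = min(Cpu, Cpl) = 1.4934

1.4934


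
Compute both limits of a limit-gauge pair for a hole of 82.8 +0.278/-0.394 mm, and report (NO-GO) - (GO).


GO = nominal - lower_tol (smallest hole = maximum material condition)
GO = 82.8 - 0.394 = 82.406
NO-GO = nominal + upper_tol (largest hole = least material condition)
NO-GO = 82.8 + 0.278 = 83.078
spread = NO-GO - GO = 83.078 - 82.406 = 0.6720

0.6720


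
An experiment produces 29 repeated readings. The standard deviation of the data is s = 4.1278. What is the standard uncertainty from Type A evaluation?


u_A = s / sqrt(n)
u_A = 4.1278 / sqrt(29)
u_A = 4.1278 / 5.3851648
u_A = 0.7665

0.7665


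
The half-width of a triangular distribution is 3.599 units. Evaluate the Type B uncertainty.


u_B = half_width / sqrt(6)
u_B = 3.599 / 2.4494897
u_B = 1.4693

1.4693


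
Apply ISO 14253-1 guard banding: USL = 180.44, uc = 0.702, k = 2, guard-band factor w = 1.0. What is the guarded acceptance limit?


U = k * uc = 2 * 0.702 = 1.404
guard band g = w * U = 1.0 * 1.404 = 1.404
AL = USL - g = 180.44 - 1.404
AL = 179.0360

179.0360


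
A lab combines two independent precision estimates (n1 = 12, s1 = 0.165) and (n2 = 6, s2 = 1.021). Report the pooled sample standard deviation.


s_p = sqrt(((n1-1)*s1^2 + (n2-1)*s2^2) / (n1+n2-2))
numerator = (12-1)*0.165^2 + (6-1)*1.021^2 = 0.299475 + 5.212205 = 5.51168
denominator = 12 + 6 - 2 = 16
s_p^2 = 5.51168 / 16 = 0.34448
s_p = sqrt(0.34448) = 0.5869

0.5869


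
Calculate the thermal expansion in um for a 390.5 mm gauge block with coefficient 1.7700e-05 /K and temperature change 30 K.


dL = L * alpha * dT
= 390.5 * 1.7700e-05 * 30
= 0.2073555 mm
dL_um = 0.2073555 * 1000 = 207.3555 um

207.3555


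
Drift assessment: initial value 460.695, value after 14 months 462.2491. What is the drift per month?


rate = (v2 - v1) / months
= (462.2491 - 460.695) / 14
= 1.5541 / 14
= 0.1110

0.1110


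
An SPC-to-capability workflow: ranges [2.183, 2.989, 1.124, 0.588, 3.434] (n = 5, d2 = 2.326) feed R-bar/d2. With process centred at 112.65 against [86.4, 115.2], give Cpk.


R_bar = (2.183 + 2.989 + 1.124 + 0.588 + 3.434) / 5 = 2.0636
sigma = R_bar / d2 = 2.0636 / 2.326 = 0.88718831
Cp = (USL - LSL)/(6*sigma) = (115.2 - 86.4)/(6*0.88718831) = 5.4104
Cpu = (115.2 - 112.65)/(3*0.88718831) = 0.9581
Cpl = (112.65 - 86.4)/(3*0.88718831) = 9.8626
Cpk = min(Cpu, Cpl) = 0.9581

0.9581


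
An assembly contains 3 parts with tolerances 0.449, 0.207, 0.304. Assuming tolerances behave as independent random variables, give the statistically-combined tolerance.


RSS = sqrt(0.449^2 + 0.207^2 + 0.304^2)
= sqrt(0.336866)
= 0.5804

0.5804


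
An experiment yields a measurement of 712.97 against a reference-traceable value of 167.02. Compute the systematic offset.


Systematic error = measured - true
= 712.97 - 167.02
= 545.9500

545.9500


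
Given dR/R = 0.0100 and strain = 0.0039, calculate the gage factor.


GF = (dR/R) / epsilon
= 0.0100 / 0.0039
= 2.5641

2.5641


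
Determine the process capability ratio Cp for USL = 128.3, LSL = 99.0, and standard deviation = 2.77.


Cp = (USL - LSL) / (6 * sigma)
= (128.3 - 99.0) / (6 * 2.77)
= 29.3000 / 16.6200
= 1.7629

1.7629


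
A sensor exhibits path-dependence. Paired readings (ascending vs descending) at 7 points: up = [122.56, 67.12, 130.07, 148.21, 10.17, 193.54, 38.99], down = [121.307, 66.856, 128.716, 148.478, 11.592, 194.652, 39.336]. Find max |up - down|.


|122.56 - 121.307| = 1.2530
|67.12 - 66.856| = 0.2640
|130.07 - 128.716| = 1.3540
|148.21 - 148.478| = 0.2680
|10.17 - 11.592| = 1.4220
|193.54 - 194.652| = 1.1120
|38.99 - 39.336| = 0.3460
hysteresis = max(diffs) = 1.4220

1.4220


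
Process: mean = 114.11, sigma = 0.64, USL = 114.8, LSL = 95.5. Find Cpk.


Cpu = (USL - mean) / (3*sigma) = (114.8 - 114.11) / (3*0.64) = 0.3594
Cpl = (mean - LSL) / (3*sigma) = (114.11 - 95.5) / (3*0.64) = 9.6927
Cpk = min(Cpu, Cpl) = 0.3594

0.3594


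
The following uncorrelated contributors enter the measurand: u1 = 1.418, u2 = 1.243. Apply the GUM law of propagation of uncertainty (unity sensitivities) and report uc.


uc = sqrt(1.418^2 + 1.243^2)
uc = sqrt(3.555773)
uc = 1.8857

1.8857


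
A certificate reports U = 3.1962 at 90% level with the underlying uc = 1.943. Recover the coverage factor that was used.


k = U / uc
k = 3.1962 / 1.943
k = 1.645

1.645


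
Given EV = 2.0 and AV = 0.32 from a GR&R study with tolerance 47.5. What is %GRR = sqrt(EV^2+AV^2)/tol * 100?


GRR = sqrt(EV^2 + AV^2) = sqrt(2.0^2 + 0.32^2) = 2.0254382
%GRR = GRR / tol * 100 = 2.0254382 / 47.5 * 100
%GRR = 4.2641

4.2641


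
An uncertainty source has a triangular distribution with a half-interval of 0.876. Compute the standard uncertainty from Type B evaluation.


u_B = half_width / sqrt(6)
u_B = 0.876 / 2.4494897
u_B = 0.3576

0.3576


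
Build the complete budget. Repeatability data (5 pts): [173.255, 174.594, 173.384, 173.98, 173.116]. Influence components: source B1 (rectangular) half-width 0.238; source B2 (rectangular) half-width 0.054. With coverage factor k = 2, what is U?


mean = (173.255 + 174.594 + 173.384 + 173.98 + 173.116) / 5 = 173.6658
s = sqrt(sum((x - mean)^2)/(n-1)) = 0.61455773
u_A = s / sqrt(n) = 0.61455773 / sqrt(5) = 0.27483857
u_B1 = 0.238 / sqrt(3) = 0.13740936
u_B2 = 0.054 / sqrt(3) = 0.031176915
uc = sqrt(0.27483857^2 + 0.13740936^2 + 0.031176915^2) = 0.30885202
U = k * uc = 2 * 0.30885202
U = 0.6177

0.6177


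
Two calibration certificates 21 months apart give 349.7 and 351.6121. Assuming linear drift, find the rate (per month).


rate = (v2 - v1) / months
= (351.6121 - 349.7) / 21
= 1.9121 / 21
= 0.0911

0.0911


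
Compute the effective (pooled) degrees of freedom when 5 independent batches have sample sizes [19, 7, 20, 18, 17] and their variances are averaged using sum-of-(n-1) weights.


nu = sum_i (n_i - 1)
nu = ((19 - 1) + (7 - 1) + (20 - 1) + (18 - 1) + (17 - 1))
nu = 18 + 6 + 19 + 17 + 16
nu = 76

76


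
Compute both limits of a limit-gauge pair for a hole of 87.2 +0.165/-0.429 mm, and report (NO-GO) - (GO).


GO = nominal - lower_tol (smallest hole = maximum material condition)
GO = 87.2 - 0.429 = 86.771
NO-GO = nominal + upper_tol (largest hole = least material condition)
NO-GO = 87.2 + 0.165 = 87.365
spread = NO-GO - GO = 87.365 - 86.771 = 0.5940

0.5940


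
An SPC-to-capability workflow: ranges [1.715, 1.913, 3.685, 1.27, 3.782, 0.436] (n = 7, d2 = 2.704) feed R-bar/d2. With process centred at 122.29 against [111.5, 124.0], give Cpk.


R_bar = (1.715 + 1.913 + 3.685 + 1.27 + 3.782 + 0.436) / 6 = 2.1335
sigma = R_bar / d2 = 2.1335 / 2.704 = 0.78901627
Cp = (USL - LSL)/(6*sigma) = (124.0 - 111.5)/(6*0.78901627) = 2.6404
Cpu = (124.0 - 122.29)/(3*0.78901627) = 0.7224
Cpl = (122.29 - 111.5)/(3*0.78901627) = 4.5584
Cpk = min(Cpu, Cpl) = 0.7224

0.7224


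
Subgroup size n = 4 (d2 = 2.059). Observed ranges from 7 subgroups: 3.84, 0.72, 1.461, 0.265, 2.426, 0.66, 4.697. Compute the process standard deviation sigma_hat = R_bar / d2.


R_bar = (3.84 + 0.72 + 1.461 + 0.265 + 2.426 + 0.66 + 4.697) / 7
R_bar = 14.069 / 7 = 2.0098571
sigma_hat = R_bar / d2 = 2.0098571 / 2.059 = 0.9761

0.9761


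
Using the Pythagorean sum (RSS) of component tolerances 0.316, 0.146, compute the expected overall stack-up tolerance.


RSS = sqrt(0.316^2 + 0.146^2)
= sqrt(0.121172)
= 0.3481

0.3481


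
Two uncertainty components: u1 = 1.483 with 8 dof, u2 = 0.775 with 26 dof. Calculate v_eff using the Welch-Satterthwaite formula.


uc = sqrt(u1^2 + u2^2) = sqrt(1.483^2 + 0.775^2) = 1.6732944
v_eff = uc^4 / (u1^4/v1 + u2^4/v2)
= 1.6732944^4 / (1.483^4/8 + 0.775^4/26)
= 7.8395192 / 0.61848403
v_eff = 12.6754

12.6754


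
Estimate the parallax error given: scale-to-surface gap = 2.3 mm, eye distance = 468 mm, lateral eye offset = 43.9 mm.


error = h * offset / d
= 2.3 * 43.9 / 468
= 0.2157

0.2157


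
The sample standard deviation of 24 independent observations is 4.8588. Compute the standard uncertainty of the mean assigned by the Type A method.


u_A = s / sqrt(n)
u_A = 4.8588 / sqrt(24)
u_A = 4.8588 / 4.8989795
u_A = 0.9918

0.9918


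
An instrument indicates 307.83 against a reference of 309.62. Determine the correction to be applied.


Correction = standard - reading
= 309.62 - 307.83
= 1.7900

1.7900


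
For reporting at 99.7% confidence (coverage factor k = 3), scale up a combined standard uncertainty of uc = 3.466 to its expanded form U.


U = k * uc
U = 3 * 3.466
U = 10.3980

10.3980


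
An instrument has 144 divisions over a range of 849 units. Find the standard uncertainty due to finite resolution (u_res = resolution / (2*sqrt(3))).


resolution = range / divisions
resolution = 849 / 144 = 5.8958333
u_res = resolution / (2*sqrt(3))
u_res = 5.8958333 / 3.4641016
u_res = 1.7020

1.7020


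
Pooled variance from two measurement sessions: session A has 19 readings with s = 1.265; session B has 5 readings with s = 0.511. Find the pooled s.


s_p = sqrt(((n1-1)*s1^2 + (n2-1)*s2^2) / (n1+n2-2))
numerator = (19-1)*1.265^2 + (5-1)*0.511^2 = 28.80405 + 1.044484 = 29.848534
denominator = 19 + 5 - 2 = 22
s_p^2 = 29.848534 / 22 = 1.3567515
s_p = sqrt(1.3567515) = 1.1648

1.1648


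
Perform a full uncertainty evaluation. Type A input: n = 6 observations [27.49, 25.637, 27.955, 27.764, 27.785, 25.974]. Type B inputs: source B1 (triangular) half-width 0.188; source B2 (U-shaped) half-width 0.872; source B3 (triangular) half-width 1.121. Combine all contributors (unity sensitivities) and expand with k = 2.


mean = (27.49 + 25.637 + 27.955 + 27.764 + 27.785 + 25.974) / 6 = 27.10083333
s = sqrt(sum((x - mean)^2)/(n-1)) = 1.0199497
u_A = s / sqrt(n) = 1.0199497 / sqrt(6) = 0.41639272
u_B1 = 0.188 / sqrt(6) = 0.076750679
u_B2 = 0.872 / sqrt(2) = 0.61659711
u_B3 = 1.121 / sqrt(6) = 0.45764633
uc = sqrt(0.41639272^2 + 0.076750679^2 + 0.61659711^2 + 0.45764633^2) = 0.8768727
U = k * uc = 2 * 0.8768727
U = 1.7537

1.7537


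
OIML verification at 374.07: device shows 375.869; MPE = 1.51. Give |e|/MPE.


e = indication - reference = 375.869 - 374.07 = 1.7990
|e| = 1.7990
ratio = |e| / MPE = 1.7990 / 1.51
ratio = 1.1914

1.1914


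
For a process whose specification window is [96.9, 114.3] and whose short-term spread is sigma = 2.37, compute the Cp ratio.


Cp = (USL - LSL) / (6 * sigma)
= (114.3 - 96.9) / (6 * 2.37)
= 17.4000 / 14.2200
= 1.2236

1.2236


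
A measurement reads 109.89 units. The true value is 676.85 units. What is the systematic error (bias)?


Systematic error = measured - true
= 109.89 - 676.85
= -566.9600

-566.9600


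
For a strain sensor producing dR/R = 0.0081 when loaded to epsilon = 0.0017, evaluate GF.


GF = (dR/R) / epsilon
= 0.0081 / 0.0017
= 4.7647

4.7647


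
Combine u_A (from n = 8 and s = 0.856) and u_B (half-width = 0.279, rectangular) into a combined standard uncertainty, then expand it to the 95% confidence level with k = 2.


u_A = s / sqrt(n) = 0.856 / sqrt(8) = 0.3026417
u_B = half_width / sqrt(3) = 0.279 / sqrt(3) = 0.16108073
uc = sqrt(u_A^2 + u_B^2) = sqrt(0.3026417^2 + 0.16108073^2) = 0.34283961
U = k * uc = 2 * 0.34283961
U = 0.6857

0.6857


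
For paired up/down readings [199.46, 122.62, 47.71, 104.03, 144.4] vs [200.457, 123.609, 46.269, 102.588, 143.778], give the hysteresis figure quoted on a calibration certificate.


|199.46 - 200.457| = 0.9970
|122.62 - 123.609| = 0.9890
|47.71 - 46.269| = 1.4410
|104.03 - 102.588| = 1.4420
|144.4 - 143.778| = 0.6220
hysteresis = max(diffs) = 1.4420

1.4420


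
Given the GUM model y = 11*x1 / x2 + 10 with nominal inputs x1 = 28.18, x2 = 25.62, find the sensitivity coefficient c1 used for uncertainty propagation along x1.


y = 11*x1 / x2 + 10
dy/dx1 = 11/x2
Evaluate at x2 = 25.62: c1 = 11 / 25.62
c1 = 0.4294

0.4294


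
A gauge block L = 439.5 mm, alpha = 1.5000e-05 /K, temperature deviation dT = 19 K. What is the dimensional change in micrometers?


dL = L * alpha * dT
= 439.5 * 1.5000e-05 * 19
= 0.1252575 mm
dL_um = 0.1252575 * 1000 = 125.2575 um

125.2575


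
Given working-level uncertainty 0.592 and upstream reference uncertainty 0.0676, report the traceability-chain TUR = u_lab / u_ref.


TUR = u_lab / u_ref
= 0.592 / 0.0676
= 8.7574

8.7574


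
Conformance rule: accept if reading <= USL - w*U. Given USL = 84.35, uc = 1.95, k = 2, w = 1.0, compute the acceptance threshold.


U = k * uc = 2 * 1.95 = 3.9
guard band g = w * U = 1.0 * 3.9 = 3.9
AL = USL - g = 84.35 - 3.9
AL = 80.4500

80.4500


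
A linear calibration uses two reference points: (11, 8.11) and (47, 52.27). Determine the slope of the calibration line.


slope = (y2 - y1) / (x2 - x1)
= (52.27 - 8.11) / (47 - 11)
= 44.1600 / 36
= 1.2267

1.2267


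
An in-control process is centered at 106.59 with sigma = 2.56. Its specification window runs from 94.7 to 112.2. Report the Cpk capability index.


Cpu = (USL - mean) / (3*sigma) = (112.2 - 106.59) / (3*2.56) = 0.7305
Cpl = (mean - LSL) / (3*sigma) = (106.59 - 94.7) / (3*2.56) = 1.5482
Cpk = min(Cpu, Cpl) = 0.7305

0.7305


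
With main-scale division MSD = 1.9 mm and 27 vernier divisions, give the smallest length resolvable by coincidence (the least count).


LC = MSD / n_div
= 1.9 / 27
= 0.0704

0.0704


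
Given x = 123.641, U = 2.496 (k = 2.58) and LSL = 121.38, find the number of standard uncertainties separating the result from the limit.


u = U / k = 2.496 / 2.58 = 0.96744186
margin = |LSL - x| = |121.38 - 123.641| = 2.261
z = margin / u = 2.261 / 0.96744186
z = 2.3371

2.3371


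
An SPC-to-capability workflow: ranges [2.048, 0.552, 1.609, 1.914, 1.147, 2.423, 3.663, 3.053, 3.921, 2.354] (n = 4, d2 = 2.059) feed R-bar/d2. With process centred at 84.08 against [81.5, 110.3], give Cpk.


R_bar = (2.048 + 0.552 + 1.609 + 1.914 + 1.147 + 2.423 + 3.663 + 3.053 + 3.921 + 2.354) / 10 = 2.2684
sigma = R_bar / d2 = 2.2684 / 2.059 = 1.1016999
Cp = (USL - LSL)/(6*sigma) = (110.3 - 81.5)/(6*1.1016999) = 4.3569
Cpu = (110.3 - 84.08)/(3*1.1016999) = 7.9332
Cpl = (84.08 - 81.5)/(3*1.1016999) = 0.7806
Cpk = min(Cpu, Cpl) = 0.7806

0.7806


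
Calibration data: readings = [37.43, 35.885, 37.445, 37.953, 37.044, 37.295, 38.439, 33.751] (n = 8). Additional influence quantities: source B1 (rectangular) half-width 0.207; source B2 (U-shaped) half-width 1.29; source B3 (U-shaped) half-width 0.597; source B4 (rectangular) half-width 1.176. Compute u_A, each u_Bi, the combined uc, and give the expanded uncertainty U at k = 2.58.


mean = (37.43 + 35.885 + 37.445 + 37.953 + 37.044 + 37.295 + 38.439 + 33.751) / 8 = 36.90525
s = sqrt(sum((x - mean)^2)/(n-1)) = 1.4725207
u_A = s / sqrt(n) = 1.4725207 / sqrt(8) = 0.52061469
u_B1 = 0.207 / sqrt(3) = 0.11951151
u_B2 = 1.29 / sqrt(2) = 0.91216775
u_B3 = 0.597 / sqrt(2) = 0.42214275
u_B4 = 1.176 / sqrt(3) = 0.67896392
uc = sqrt(0.52061469^2 + 0.11951151^2 + 0.91216775^2 + 0.42214275^2 + 0.67896392^2) = 1.3253562
U = k * uc = 2.58 * 1.3253562
U = 3.4194

3.4194


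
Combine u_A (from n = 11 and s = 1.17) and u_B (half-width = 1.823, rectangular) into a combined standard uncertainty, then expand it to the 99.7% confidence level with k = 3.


u_A = s / sqrt(n) = 1.17 / sqrt(11) = 0.35276827
u_B = half_width / sqrt(3) = 1.823 / sqrt(3) = 1.0525095
uc = sqrt(u_A^2 + u_B^2) = sqrt(0.35276827^2 + 1.0525095^2) = 1.1100548
U = k * uc = 3 * 1.1100548
U = 3.3302

3.3302


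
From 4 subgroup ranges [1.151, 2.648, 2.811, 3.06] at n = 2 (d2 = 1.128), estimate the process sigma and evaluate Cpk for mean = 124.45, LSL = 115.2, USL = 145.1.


R_bar = (1.151 + 2.648 + 2.811 + 3.06) / 4 = 2.4175
sigma = R_bar / d2 = 2.4175 / 1.128 = 2.1431738
Cp = (USL - LSL)/(6*sigma) = (145.1 - 115.2)/(6*2.1431738) = 2.3252
Cpu = (145.1 - 124.45)/(3*2.1431738) = 3.2117
Cpl = (124.45 - 115.2)/(3*2.1431738) = 1.4387
Cpk = min(Cpu, Cpl) = 1.4387

1.4387


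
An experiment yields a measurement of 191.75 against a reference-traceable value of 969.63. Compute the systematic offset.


Systematic error = measured - true
= 191.75 - 969.63
= -777.8800

-777.8800


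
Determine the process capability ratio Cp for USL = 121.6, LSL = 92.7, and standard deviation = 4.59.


Cp = (USL - LSL) / (6 * sigma)
= (121.6 - 92.7) / (6 * 4.59)
= 28.9000 / 27.5400
= 1.0494

1.0494


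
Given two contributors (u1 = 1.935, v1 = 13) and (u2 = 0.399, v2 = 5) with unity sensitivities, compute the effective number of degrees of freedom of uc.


uc = sqrt(u1^2 + u2^2) = sqrt(1.935^2 + 0.399^2) = 1.975709
v_eff = uc^4 / (u1^4/v1 + u2^4/v2)
= 1.975709^4 / (1.935^4/13 + 0.399^4/5)
= 15.236735 / 1.0834706
v_eff = 14.0629

14.0629


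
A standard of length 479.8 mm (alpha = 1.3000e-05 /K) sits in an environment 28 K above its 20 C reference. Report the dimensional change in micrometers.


dL = L * alpha * dT
= 479.8 * 1.3000e-05 * 28
= 0.1746472 mm
dL_um = 0.1746472 * 1000 = 174.6472 um

174.6472


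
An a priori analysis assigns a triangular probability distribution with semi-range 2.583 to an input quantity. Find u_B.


u_B = half_width / sqrt(6)
u_B = 2.583 / 2.4494897
u_B = 1.0545

1.0545


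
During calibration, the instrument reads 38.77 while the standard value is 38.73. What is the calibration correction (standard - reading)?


Correction = standard - reading
= 38.73 - 38.77
= -0.0400

-0.0400


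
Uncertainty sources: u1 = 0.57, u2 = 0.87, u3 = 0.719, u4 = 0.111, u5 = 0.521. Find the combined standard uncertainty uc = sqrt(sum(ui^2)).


uc = sqrt(0.57^2 + 0.87^2 + 0.719^2 + 0.111^2 + 0.521^2)
uc = sqrt(1.882523)
uc = 1.3721

1.3721


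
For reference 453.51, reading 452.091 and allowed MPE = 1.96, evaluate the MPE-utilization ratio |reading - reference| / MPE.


e = indication - reference = 452.091 - 453.51 = -1.4190
|e| = 1.4190
ratio = |e| / MPE = 1.4190 / 1.96
ratio = 0.7240

0.7240


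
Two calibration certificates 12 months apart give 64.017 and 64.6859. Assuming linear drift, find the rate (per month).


rate = (v2 - v1) / months
= (64.6859 - 64.017) / 12
= 0.6689 / 12
= 0.0557

0.0557


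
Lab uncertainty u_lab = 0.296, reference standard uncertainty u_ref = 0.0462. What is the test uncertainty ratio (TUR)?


TUR = u_lab / u_ref
= 0.296 / 0.0462
= 6.4069

6.4069


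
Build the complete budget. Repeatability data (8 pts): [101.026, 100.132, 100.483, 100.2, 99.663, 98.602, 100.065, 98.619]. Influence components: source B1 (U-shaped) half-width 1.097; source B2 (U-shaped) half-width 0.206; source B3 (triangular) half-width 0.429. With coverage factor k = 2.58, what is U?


mean = (101.026 + 100.132 + 100.483 + 100.2 + 99.663 + 98.602 + 100.065 + 98.619) / 8 = 99.84875
s = sqrt(sum((x - mean)^2)/(n-1)) = 0.85688268
u_A = s / sqrt(n) = 0.85688268 / sqrt(8) = 0.30295378
u_B1 = 1.097 / sqrt(2) = 0.77569614
u_B2 = 0.206 / sqrt(2) = 0.145664
u_B3 = 0.429 / sqrt(6) = 0.17513852
uc = sqrt(0.30295378^2 + 0.77569614^2 + 0.145664^2 + 0.17513852^2) = 0.86335219
U = k * uc = 2.58 * 0.86335219
U = 2.2274

2.2274


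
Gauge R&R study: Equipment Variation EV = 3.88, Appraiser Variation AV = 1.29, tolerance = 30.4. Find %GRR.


GRR = sqrt(EV^2 + AV^2) = sqrt(3.88^2 + 1.29^2) = 4.0888262
%GRR = GRR / tol * 100 = 4.0888262 / 30.4 * 100
%GRR = 13.4501

13.4501


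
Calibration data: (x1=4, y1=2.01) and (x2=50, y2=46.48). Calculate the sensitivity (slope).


slope = (y2 - y1) / (x2 - x1)
= (46.48 - 2.01) / (50 - 4)
= 44.4700 / 46
= 0.9667

0.9667


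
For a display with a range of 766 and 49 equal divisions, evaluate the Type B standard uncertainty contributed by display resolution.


resolution = range / divisions
resolution = 766 / 49 = 15.632653
u_res = resolution / (2*sqrt(3))
u_res = 15.632653 / 3.4641016
u_res = 4.5128

4.5128


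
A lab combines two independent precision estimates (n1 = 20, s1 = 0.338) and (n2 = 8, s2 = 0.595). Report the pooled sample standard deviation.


s_p = sqrt(((n1-1)*s1^2 + (n2-1)*s2^2) / (n1+n2-2))
numerator = (20-1)*0.338^2 + (8-1)*0.595^2 = 2.170636 + 2.478175 = 4.648811
denominator = 20 + 8 - 2 = 26
s_p^2 = 4.648811 / 26 = 0.17880042
s_p = sqrt(0.17880042) = 0.4228

0.4228


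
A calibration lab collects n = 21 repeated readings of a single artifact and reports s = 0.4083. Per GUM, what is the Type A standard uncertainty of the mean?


u_A = s / sqrt(n)
u_A = 0.4083 / sqrt(21)
u_A = 0.4083 / 4.5825757
u_A = 0.0891

0.0891


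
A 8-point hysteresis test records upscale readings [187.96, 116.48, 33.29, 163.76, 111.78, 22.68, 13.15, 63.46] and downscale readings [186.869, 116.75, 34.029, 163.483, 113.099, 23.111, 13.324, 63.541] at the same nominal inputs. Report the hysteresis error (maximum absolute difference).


|187.96 - 186.869| = 1.0910
|116.48 - 116.75| = 0.2700
|33.29 - 34.029| = 0.7390
|163.76 - 163.483| = 0.2770
|111.78 - 113.099| = 1.3190
|22.68 - 23.111| = 0.4310
|13.15 - 13.324| = 0.1740
|63.46 - 63.541| = 0.0810
hysteresis = max(diffs) = 1.3190

1.3190
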